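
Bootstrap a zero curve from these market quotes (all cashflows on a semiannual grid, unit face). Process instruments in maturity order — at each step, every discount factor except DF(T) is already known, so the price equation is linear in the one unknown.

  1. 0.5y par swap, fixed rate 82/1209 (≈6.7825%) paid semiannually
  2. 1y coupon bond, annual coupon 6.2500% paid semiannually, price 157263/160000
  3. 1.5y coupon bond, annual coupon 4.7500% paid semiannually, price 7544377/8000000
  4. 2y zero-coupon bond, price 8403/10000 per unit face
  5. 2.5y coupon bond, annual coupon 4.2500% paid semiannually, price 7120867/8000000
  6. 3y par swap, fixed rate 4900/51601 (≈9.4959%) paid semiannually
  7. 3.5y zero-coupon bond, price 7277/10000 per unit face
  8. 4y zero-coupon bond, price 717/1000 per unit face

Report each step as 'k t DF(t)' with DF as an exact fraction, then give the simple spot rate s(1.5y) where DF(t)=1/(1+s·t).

1 1/2 1209/1250
2 1 4619/5000
3 3/2 8773/10000
4 2 8403/10000
5 5/2 1593/2000
6 3 151/200
7 7/2 7277/10000
8 4 717/1000
s(1.5y) = (1/(8773/10000) − 1)/(3/2) = 818/8773 ≈ 9.3241%

step 1 [0.5y] swap r/2=41/1209: DF=(1 − 41/1209·(0))/(1+41/1209) = 1209/1250 ≈ 0.967200
step 2 [1y] bond c/2=1/32: DF=(157263/160000 − 1/32·(0.967200))/(1+1/32) = 4619/5000 ≈ 0.923800
step 3 [1.5y] bond c/2=19/800: DF=(7544377/8000000 − 19/800·(0.967200+0.923800))/(1+19/800) = 8773/10000 ≈ 0.877300
step 4 [2y] zero: DF = P = 8403/10000 ≈ 0.840300
step 5 [2.5y] bond c/2=17/800: DF=(7120867/8000000 − 17/800·(0.967200+0.923800+0.877300+0.840300))/(1+17/800) = 1593/2000 ≈ 0.796500
step 6 [3y] swap r/2=2450/51601: DF=(1 − 2450/51601·(0.967200+0.923800+0.877300+0.840300+0.796500))/(1+2450/51601) = 151/200 ≈ 0.755000
step 7 [3.5y] zero: DF = P = 7277/10000 ≈ 0.727700
step 8 [4y] zero: DF = P = 717/1000 ≈ 0.717000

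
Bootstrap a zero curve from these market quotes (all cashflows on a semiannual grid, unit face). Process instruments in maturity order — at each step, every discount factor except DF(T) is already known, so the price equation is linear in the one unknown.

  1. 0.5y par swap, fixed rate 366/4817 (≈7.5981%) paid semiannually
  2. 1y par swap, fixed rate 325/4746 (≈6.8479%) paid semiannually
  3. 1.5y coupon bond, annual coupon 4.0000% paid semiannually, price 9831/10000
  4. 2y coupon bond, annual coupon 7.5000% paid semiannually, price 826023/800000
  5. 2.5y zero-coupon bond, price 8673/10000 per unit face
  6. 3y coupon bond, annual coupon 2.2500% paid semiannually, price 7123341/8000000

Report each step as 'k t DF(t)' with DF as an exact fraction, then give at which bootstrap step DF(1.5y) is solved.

step 1 [0.5y] swap r/2=183/4817: DF=(1 − 183/4817·(0))/(1+183/4817) = 4817/5000 ≈ 0.963400
step 2 [1y] swap r/2=325/9492: DF=(1 − 325/9492·(0.963400))/(1+325/9492) = 187/200 ≈ 0.935000
step 3 [1.5y] bond c/2=1/50: DF=(9831/10000 − 1/50·(0.963400+0.935000))/(1+1/50) = 4633/5000 ≈ 0.926600
step 4 [2y] bond c/2=3/80: DF=(826023/800000 − 3/80·(0.963400+0.935000+0.926600))/(1+3/80) = 8931/10000 ≈ 0.893100
step 5 [2.5y] zero: DF = P = 8673/10000 ≈ 0.867300
step 6 [3y] bond c/2=9/800: DF=(7123341/8000000 − 9/800·(0.963400+0.935000+0.926600+0.893100+0.867300))/(1+9/800) = 1659/2000 ≈ 0.829500

1 1/2 4817/5000
2 1 187/200
3 3/2 4633/5000
4 2 8931/10000
5 5/2 8673/10000
6 3 1659/2000
DF(1.5y) is solved at step 3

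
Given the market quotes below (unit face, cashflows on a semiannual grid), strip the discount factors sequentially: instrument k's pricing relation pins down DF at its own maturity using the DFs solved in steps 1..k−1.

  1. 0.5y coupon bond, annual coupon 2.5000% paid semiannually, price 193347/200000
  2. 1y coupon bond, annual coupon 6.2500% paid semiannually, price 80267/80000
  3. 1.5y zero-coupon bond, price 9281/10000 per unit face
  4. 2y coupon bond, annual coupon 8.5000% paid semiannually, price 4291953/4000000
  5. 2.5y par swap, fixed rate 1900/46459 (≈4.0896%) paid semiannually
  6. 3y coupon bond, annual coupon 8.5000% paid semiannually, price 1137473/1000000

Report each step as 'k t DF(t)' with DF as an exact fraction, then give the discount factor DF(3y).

step 1 [0.5y] bond c/2=1/80: DF=(193347/200000 − 1/80·(0))/(1+1/80) = 2387/2500 ≈ 0.954800
step 2 [1y] bond c/2=1/32: DF=(80267/80000 − 1/32·(0.954800))/(1+1/32) = 118/125 ≈ 0.944000
step 3 [1.5y] zero: DF = P = 9281/10000 ≈ 0.928100
step 4 [2y] bond c/2=17/400: DF=(4291953/4000000 − 17/400·(0.954800+0.944000+0.928100))/(1+17/400) = 457/500 ≈ 0.914000
step 5 [2.5y] swap r/2=950/46459: DF=(1 − 950/46459·(0.954800+0.944000+0.928100+0.914000))/(1+950/46459) = 181/200 ≈ 0.905000
step 6 [3y] bond c/2=17/400: DF=(1137473/1000000 − 17/400·(0.954800+0.944000+0.928100+0.914000+0.905000))/(1+17/400) = 9017/10000 ≈ 0.901700

1 1/2 2387/2500
2 1 118/125
3 3/2 9281/10000
4 2 457/500
5 5/2 181/200
6 3 9017/10000
DF(3y) = 9017/10000 ≈ 0.901700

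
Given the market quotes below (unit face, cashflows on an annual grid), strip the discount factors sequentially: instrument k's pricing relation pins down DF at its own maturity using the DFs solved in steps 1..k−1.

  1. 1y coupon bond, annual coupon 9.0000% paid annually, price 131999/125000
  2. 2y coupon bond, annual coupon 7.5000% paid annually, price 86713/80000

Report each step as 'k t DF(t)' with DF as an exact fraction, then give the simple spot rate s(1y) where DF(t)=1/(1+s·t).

step 1 [1y] bond c/1=9/100: DF=(131999/125000 − 9/100·(0))/(1+9/100) = 1211/1250 ≈ 0.968800
step 2 [2y] bond c/1=3/40: DF=(86713/80000 − 3/40·(0.968800))/(1+3/40) = 9407/10000 ≈ 0.940700

1 1 1211/1250
2 2 9407/10000
s(1y) = (1/(1211/1250) − 1)/(1) = 39/1211 ≈ 3.2205%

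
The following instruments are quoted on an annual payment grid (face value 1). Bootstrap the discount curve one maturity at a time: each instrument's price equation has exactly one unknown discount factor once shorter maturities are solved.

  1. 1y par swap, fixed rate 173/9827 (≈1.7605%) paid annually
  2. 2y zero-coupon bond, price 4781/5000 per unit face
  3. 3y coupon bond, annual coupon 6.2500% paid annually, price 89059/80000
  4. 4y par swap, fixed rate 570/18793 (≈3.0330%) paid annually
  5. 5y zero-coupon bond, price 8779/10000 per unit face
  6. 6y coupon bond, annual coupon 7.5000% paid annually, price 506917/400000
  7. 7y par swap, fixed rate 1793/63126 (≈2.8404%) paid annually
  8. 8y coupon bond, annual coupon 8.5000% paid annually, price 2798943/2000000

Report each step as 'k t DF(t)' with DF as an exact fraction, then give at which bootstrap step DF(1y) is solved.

step 1 [1y] swap r/1=173/9827: DF=(1 − 173/9827·(0))/(1+173/9827) = 9827/10000 ≈ 0.982700
step 2 [2y] zero: DF = P = 4781/5000 ≈ 0.956200
step 3 [3y] bond c/1=1/16: DF=(89059/80000 − 1/16·(0.982700+0.956200))/(1+1/16) = 9337/10000 ≈ 0.933700
step 4 [4y] swap r/1=570/18793: DF=(1 − 570/18793·(0.982700+0.956200+0.933700))/(1+570/18793) = 443/500 ≈ 0.886000
step 5 [5y] zero: DF = P = 8779/10000 ≈ 0.877900
step 6 [6y] bond c/1=3/40: DF=(506917/400000 − 3/40·(0.982700+0.956200+0.933700+0.886000+0.877900))/(1+3/40) = 4277/5000 ≈ 0.855400
step 7 [7y] swap r/1=1793/63126: DF=(1 − 1793/63126·(0.982700+0.956200+0.933700+0.886000+0.877900+0.855400))/(1+1793/63126) = 8207/10000 ≈ 0.820700
step 8 [8y] bond c/1=17/200: DF=(2798943/2000000 − 17/200·(0.982700+0.956200+0.933700+0.886000+0.877900+0.855400+0.820700))/(1+17/200) = 7953/10000 ≈ 0.795300

1 1 9827/10000
2 2 4781/5000
3 3 9337/10000
4 4 443/500
5 5 8779/10000
6 6 4277/5000
7 7 8207/10000
8 8 7953/10000
DF(1y) is solved at step 1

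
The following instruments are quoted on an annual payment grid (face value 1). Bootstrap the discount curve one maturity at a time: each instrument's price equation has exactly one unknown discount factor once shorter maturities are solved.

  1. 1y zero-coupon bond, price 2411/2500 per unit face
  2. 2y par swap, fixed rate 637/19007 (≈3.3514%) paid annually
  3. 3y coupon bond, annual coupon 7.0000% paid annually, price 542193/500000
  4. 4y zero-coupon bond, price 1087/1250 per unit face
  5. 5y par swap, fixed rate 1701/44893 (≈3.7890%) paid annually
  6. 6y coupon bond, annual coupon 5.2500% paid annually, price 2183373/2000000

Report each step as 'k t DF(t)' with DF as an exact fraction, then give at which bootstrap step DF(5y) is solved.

1 1 2411/2500
2 2 9363/10000
3 3 8891/10000
4 4 1087/1250
5 5 8299/10000
6 6 8133/10000
DF(5y) is solved at step 5

step 1 [1y] zero: DF = P = 2411/2500 ≈ 0.964400
step 2 [2y] swap r/1=637/19007: DF=(1 − 637/19007·(0.964400))/(1+637/19007) = 9363/10000 ≈ 0.936300
step 3 [3y] bond c/1=7/100: DF=(542193/500000 − 7/100·(0.964400+0.936300))/(1+7/100) = 8891/10000 ≈ 0.889100
step 4 [4y] zero: DF = P = 1087/1250 ≈ 0.869600
step 5 [5y] swap r/1=1701/44893: DF=(1 − 1701/44893·(0.964400+0.936300+0.889100+0.869600))/(1+1701/44893) = 8299/10000 ≈ 0.829900
step 6 [6y] bond c/1=21/400: DF=(2183373/2000000 − 21/400·(0.964400+0.936300+0.889100+0.869600+0.829900))/(1+21/400) = 8133/10000 ≈ 0.813300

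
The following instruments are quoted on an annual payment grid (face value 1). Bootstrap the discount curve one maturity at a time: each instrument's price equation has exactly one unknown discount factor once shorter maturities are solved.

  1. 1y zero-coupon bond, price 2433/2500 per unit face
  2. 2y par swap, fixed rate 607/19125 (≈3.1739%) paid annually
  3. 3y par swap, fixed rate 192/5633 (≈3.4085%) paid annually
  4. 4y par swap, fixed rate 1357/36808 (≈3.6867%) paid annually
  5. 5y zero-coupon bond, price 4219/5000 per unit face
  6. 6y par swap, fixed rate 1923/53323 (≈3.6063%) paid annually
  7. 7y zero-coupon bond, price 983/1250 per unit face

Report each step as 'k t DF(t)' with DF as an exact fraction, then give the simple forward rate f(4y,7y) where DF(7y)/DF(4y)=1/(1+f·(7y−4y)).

step 1 [1y] zero: DF = P = 2433/2500 ≈ 0.973200
step 2 [2y] swap r/1=607/19125: DF=(1 − 607/19125·(0.973200))/(1+607/19125) = 9393/10000 ≈ 0.939300
step 3 [3y] swap r/1=192/5633: DF=(1 − 192/5633·(0.973200+0.939300))/(1+192/5633) = 113/125 ≈ 0.904000
step 4 [4y] swap r/1=1357/36808: DF=(1 − 1357/36808·(0.973200+0.939300+0.904000))/(1+1357/36808) = 8643/10000 ≈ 0.864300
step 5 [5y] zero: DF = P = 4219/5000 ≈ 0.843800
step 6 [6y] swap r/1=1923/53323: DF=(1 − 1923/53323·(0.973200+0.939300+0.904000+0.864300+0.843800))/(1+1923/53323) = 8077/10000 ≈ 0.807700
step 7 [7y] zero: DF = P = 983/1250 ≈ 0.786400

1 1 2433/2500
2 2 9393/10000
3 3 113/125
4 4 8643/10000
5 5 4219/5000
6 6 8077/10000
7 7 983/1250
f(4y,7y) = ((8643/10000)/(983/1250) − 1)/(3) = 779/23592 ≈ 3.3020%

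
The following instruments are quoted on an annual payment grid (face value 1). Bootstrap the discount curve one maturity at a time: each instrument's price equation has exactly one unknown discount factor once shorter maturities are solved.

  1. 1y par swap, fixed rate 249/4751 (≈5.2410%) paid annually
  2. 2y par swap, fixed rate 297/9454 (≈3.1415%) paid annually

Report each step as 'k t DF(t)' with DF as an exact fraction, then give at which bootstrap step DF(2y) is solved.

step 1 [1y] swap r/1=249/4751: DF=(1 − 249/4751·(0))/(1+249/4751) = 4751/5000 ≈ 0.950200
step 2 [2y] swap r/1=297/9454: DF=(1 − 297/9454·(0.950200))/(1+297/9454) = 4703/5000 ≈ 0.940600

1 1 4751/5000
2 2 4703/5000
DF(2y) is solved at step 2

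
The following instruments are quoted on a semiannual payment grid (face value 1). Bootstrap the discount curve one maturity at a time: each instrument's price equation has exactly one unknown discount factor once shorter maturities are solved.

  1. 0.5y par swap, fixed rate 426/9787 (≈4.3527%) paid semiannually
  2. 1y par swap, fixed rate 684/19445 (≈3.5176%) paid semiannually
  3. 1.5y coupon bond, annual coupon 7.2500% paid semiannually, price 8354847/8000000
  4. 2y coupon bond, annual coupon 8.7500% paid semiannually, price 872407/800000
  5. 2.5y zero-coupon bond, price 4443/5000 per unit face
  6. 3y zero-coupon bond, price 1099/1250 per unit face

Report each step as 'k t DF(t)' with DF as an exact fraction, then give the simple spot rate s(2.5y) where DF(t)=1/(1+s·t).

1 1/2 9787/10000
2 1 4829/5000
3 3/2 4699/5000
4 2 9239/10000
5 5/2 4443/5000
6 3 1099/1250
s(2.5y) = (1/(4443/5000) − 1)/(5/2) = 1114/22215 ≈ 5.0146%

step 1 [0.5y] swap r/2=213/9787: DF=(1 − 213/9787·(0))/(1+213/9787) = 9787/10000 ≈ 0.978700
step 2 [1y] swap r/2=342/19445: DF=(1 − 342/19445·(0.978700))/(1+342/19445) = 4829/5000 ≈ 0.965800
step 3 [1.5y] bond c/2=29/800: DF=(8354847/8000000 − 29/800·(0.978700+0.965800))/(1+29/800) = 4699/5000 ≈ 0.939800
step 4 [2y] bond c/2=7/160: DF=(872407/800000 − 7/160·(0.978700+0.965800+0.939800))/(1+7/160) = 9239/10000 ≈ 0.923900
step 5 [2.5y] zero: DF = P = 4443/5000 ≈ 0.888600
step 6 [3y] zero: DF = P = 1099/1250 ≈ 0.879200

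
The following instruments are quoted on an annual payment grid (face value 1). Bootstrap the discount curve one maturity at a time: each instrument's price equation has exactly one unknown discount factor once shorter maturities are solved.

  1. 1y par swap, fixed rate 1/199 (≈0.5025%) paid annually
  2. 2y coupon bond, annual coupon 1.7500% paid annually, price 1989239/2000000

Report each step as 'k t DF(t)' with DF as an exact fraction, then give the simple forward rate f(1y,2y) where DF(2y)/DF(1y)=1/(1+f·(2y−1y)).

1 1 199/200
2 2 2401/2500
f(1y,2y) = ((199/200)/(2401/2500) − 1)/(1) = 173/4802 ≈ 3.6027%

step 1 [1y] swap r/1=1/199: DF=(1 − 1/199·(0))/(1+1/199) = 199/200 ≈ 0.995000
step 2 [2y] bond c/1=7/400: DF=(1989239/2000000 − 7/400·(0.995000))/(1+7/400) = 2401/2500 ≈ 0.960400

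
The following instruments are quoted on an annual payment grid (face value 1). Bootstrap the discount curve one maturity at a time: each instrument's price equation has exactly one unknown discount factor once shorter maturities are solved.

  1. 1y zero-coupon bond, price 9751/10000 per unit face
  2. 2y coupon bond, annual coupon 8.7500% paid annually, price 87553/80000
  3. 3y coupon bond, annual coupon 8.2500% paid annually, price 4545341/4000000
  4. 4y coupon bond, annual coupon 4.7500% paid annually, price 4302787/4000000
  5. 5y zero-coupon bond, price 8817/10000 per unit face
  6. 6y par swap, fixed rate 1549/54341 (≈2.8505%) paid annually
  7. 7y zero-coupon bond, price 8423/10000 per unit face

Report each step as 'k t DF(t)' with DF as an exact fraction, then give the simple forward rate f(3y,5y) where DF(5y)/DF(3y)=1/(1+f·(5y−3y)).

step 1 [1y] zero: DF = P = 9751/10000 ≈ 0.975100
step 2 [2y] bond c/1=7/80: DF=(87553/80000 − 7/80·(0.975100))/(1+7/80) = 9279/10000 ≈ 0.927900
step 3 [3y] bond c/1=33/400: DF=(4545341/4000000 − 33/400·(0.975100+0.927900))/(1+33/400) = 9047/10000 ≈ 0.904700
step 4 [4y] bond c/1=19/400: DF=(4302787/4000000 − 19/400·(0.975100+0.927900+0.904700))/(1+19/400) = 2249/2500 ≈ 0.899600
step 5 [5y] zero: DF = P = 8817/10000 ≈ 0.881700
step 6 [6y] swap r/1=1549/54341: DF=(1 − 1549/54341·(0.975100+0.927900+0.904700+0.899600+0.881700))/(1+1549/54341) = 8451/10000 ≈ 0.845100
step 7 [7y] zero: DF = P = 8423/10000 ≈ 0.842300

1 1 9751/10000
2 2 9279/10000
3 3 9047/10000
4 4 2249/2500
5 5 8817/10000
6 6 8451/10000
7 7 8423/10000
f(3y,5y) = ((9047/10000)/(8817/10000) − 1)/(2) = 115/8817 ≈ 1.3043%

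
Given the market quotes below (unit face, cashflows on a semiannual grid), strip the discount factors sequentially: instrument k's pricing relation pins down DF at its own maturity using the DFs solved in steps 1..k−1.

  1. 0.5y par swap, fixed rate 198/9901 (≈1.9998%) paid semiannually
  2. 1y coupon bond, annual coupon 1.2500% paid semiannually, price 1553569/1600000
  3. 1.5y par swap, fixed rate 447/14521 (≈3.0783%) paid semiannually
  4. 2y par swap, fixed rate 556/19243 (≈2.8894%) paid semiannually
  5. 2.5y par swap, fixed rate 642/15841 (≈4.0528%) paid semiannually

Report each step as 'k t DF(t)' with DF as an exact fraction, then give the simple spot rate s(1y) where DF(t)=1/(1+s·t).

step 1 [0.5y] swap r/2=99/9901: DF=(1 − 99/9901·(0))/(1+99/9901) = 9901/10000 ≈ 0.990100
step 2 [1y] bond c/2=1/160: DF=(1553569/1600000 − 1/160·(0.990100))/(1+1/160) = 2397/2500 ≈ 0.958800
step 3 [1.5y] swap r/2=447/29042: DF=(1 − 447/29042·(0.990100+0.958800))/(1+447/29042) = 9553/10000 ≈ 0.955300
step 4 [2y] swap r/2=278/19243: DF=(1 − 278/19243·(0.990100+0.958800+0.955300))/(1+278/19243) = 2361/2500 ≈ 0.944400
step 5 [2.5y] swap r/2=321/15841: DF=(1 − 321/15841·(0.990100+0.958800+0.955300+0.944400))/(1+321/15841) = 9037/10000 ≈ 0.903700

1 1/2 9901/10000
2 1 2397/2500
3 3/2 9553/10000
4 2 2361/2500
5 5/2 9037/10000
s(1y) = (1/(2397/2500) − 1)/(1) = 103/2397 ≈ 4.2970%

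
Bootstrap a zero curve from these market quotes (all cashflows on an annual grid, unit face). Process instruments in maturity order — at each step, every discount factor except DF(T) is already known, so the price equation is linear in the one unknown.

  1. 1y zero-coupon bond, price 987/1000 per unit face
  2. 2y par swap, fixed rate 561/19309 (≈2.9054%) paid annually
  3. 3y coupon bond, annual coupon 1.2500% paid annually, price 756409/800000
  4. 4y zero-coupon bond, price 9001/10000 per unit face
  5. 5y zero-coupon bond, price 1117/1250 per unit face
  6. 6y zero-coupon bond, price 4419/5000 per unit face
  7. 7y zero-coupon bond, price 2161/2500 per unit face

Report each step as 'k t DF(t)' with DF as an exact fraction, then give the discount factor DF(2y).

step 1 [1y] zero: DF = P = 987/1000 ≈ 0.987000
step 2 [2y] swap r/1=561/19309: DF=(1 − 561/19309·(0.987000))/(1+561/19309) = 9439/10000 ≈ 0.943900
step 3 [3y] bond c/1=1/80: DF=(756409/800000 − 1/80·(0.987000+0.943900))/(1+1/80) = 91/100 ≈ 0.910000
step 4 [4y] zero: DF = P = 9001/10000 ≈ 0.900100
step 5 [5y] zero: DF = P = 1117/1250 ≈ 0.893600
step 6 [6y] zero: DF = P = 4419/5000 ≈ 0.883800
step 7 [7y] zero: DF = P = 2161/2500 ≈ 0.864400

1 1 987/1000
2 2 9439/10000
3 3 91/100
4 4 9001/10000
5 5 1117/1250
6 6 4419/5000
7 7 2161/2500
DF(2y) = 9439/10000 ≈ 0.943900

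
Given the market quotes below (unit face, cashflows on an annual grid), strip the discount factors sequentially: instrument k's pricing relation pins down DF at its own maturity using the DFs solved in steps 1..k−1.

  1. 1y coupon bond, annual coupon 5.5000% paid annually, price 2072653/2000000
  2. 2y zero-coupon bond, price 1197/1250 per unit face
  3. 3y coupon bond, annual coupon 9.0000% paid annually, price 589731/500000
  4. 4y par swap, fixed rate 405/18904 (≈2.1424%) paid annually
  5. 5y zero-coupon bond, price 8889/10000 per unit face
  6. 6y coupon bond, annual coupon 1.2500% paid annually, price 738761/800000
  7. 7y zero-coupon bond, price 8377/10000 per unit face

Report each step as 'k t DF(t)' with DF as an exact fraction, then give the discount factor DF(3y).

step 1 [1y] bond c/1=11/200: DF=(2072653/2000000 − 11/200·(0))/(1+11/200) = 9823/10000 ≈ 0.982300
step 2 [2y] zero: DF = P = 1197/1250 ≈ 0.957600
step 3 [3y] bond c/1=9/100: DF=(589731/500000 − 9/100·(0.982300+0.957600))/(1+9/100) = 9219/10000 ≈ 0.921900
step 4 [4y] swap r/1=405/18904: DF=(1 − 405/18904·(0.982300+0.957600+0.921900))/(1+405/18904) = 919/1000 ≈ 0.919000
step 5 [5y] zero: DF = P = 8889/10000 ≈ 0.888900
step 6 [6y] bond c/1=1/80: DF=(738761/800000 − 1/80·(0.982300+0.957600+0.921900+0.919000+0.888900))/(1+1/80) = 534/625 ≈ 0.854400
step 7 [7y] zero: DF = P = 8377/10000 ≈ 0.837700

1 1 9823/10000
2 2 1197/1250
3 3 9219/10000
4 4 919/1000
5 5 8889/10000
6 6 534/625
7 7 8377/10000
DF(3y) = 9219/10000 ≈ 0.921900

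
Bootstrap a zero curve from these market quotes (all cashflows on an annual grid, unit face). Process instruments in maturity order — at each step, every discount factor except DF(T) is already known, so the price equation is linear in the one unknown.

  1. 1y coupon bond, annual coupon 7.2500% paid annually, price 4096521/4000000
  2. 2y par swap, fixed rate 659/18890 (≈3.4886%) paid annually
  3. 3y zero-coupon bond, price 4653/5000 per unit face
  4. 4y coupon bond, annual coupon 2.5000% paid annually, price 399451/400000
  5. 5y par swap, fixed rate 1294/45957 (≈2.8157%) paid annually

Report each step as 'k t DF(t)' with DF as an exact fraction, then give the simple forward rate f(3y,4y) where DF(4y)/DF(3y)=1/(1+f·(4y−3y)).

1 1 9549/10000
2 2 9341/10000
3 3 4653/5000
4 4 1811/2000
5 5 4353/5000
f(3y,4y) = ((4653/5000)/(1811/2000) − 1)/(1) = 251/9055 ≈ 2.7719%

step 1 [1y] bond c/1=29/400: DF=(4096521/4000000 − 29/400·(0))/(1+29/400) = 9549/10000 ≈ 0.954900
step 2 [2y] swap r/1=659/18890: DF=(1 − 659/18890·(0.954900))/(1+659/18890) = 9341/10000 ≈ 0.934100
step 3 [3y] zero: DF = P = 4653/5000 ≈ 0.930600
step 4 [4y] bond c/1=1/40: DF=(399451/400000 − 1/40·(0.954900+0.934100+0.930600))/(1+1/40) = 1811/2000 ≈ 0.905500
step 5 [5y] swap r/1=1294/45957: DF=(1 − 1294/45957·(0.954900+0.934100+0.930600+0.905500))/(1+1294/45957) = 4353/5000 ≈ 0.870600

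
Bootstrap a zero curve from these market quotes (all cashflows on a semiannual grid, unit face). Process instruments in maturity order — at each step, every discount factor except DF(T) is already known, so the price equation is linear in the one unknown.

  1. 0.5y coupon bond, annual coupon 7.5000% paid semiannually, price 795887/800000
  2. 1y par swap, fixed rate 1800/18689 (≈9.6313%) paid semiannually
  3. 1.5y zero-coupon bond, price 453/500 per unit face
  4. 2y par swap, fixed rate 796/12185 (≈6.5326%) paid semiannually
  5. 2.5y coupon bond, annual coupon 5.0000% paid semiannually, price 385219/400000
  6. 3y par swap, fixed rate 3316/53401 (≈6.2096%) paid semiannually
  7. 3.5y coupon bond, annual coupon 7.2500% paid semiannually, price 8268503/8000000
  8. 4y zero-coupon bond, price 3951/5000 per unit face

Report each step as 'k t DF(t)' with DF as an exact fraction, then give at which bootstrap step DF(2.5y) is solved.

step 1 [0.5y] bond c/2=3/80: DF=(795887/800000 − 3/80·(0))/(1+3/80) = 9589/10000 ≈ 0.958900
step 2 [1y] swap r/2=900/18689: DF=(1 − 900/18689·(0.958900))/(1+900/18689) = 91/100 ≈ 0.910000
step 3 [1.5y] zero: DF = P = 453/500 ≈ 0.906000
step 4 [2y] swap r/2=398/12185: DF=(1 − 398/12185·(0.958900+0.910000+0.906000))/(1+398/12185) = 4403/5000 ≈ 0.880600
step 5 [2.5y] bond c/2=1/40: DF=(385219/400000 − 1/40·(0.958900+0.910000+0.906000+0.880600))/(1+1/40) = 1063/1250 ≈ 0.850400
step 6 [3y] swap r/2=1658/53401: DF=(1 − 1658/53401·(0.958900+0.910000+0.906000+0.880600+0.850400))/(1+1658/53401) = 4171/5000 ≈ 0.834200
step 7 [3.5y] bond c/2=29/800: DF=(8268503/8000000 − 29/800·(0.958900+0.910000+0.906000+0.880600+0.850400+0.834200))/(1+29/800) = 4053/5000 ≈ 0.810600
step 8 [4y] zero: DF = P = 3951/5000 ≈ 0.790200

1 1/2 9589/10000
2 1 91/100
3 3/2 453/500
4 2 4403/5000
5 5/2 1063/1250
6 3 4171/5000
7 7/2 4053/5000
8 4 3951/5000
DF(2.5y) is solved at step 5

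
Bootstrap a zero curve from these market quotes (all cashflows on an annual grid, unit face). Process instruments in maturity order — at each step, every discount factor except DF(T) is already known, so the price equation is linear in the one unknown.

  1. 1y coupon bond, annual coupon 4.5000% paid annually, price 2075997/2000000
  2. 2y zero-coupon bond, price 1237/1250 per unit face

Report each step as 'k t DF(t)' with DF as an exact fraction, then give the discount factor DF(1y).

1 1 9933/10000
2 2 1237/1250
DF(1y) = 9933/10000 ≈ 0.993300

step 1 [1y] bond c/1=9/200: DF=(2075997/2000000 − 9/200·(0))/(1+9/200) = 9933/10000 ≈ 0.993300
step 2 [2y] zero: DF = P = 1237/1250 ≈ 0.989600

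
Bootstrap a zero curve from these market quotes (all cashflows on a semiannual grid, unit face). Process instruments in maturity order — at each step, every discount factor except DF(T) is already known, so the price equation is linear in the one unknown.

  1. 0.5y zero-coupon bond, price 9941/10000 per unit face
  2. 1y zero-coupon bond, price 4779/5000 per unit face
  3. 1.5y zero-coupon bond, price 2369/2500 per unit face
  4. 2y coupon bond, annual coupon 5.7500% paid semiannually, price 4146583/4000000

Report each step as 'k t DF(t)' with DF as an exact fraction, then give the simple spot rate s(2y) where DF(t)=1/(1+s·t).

1 1/2 9941/10000
2 1 4779/5000
3 3/2 2369/2500
4 2 9267/10000
s(2y) = (1/(9267/10000) − 1)/(2) = 733/18534 ≈ 3.9549%

step 1 [0.5y] zero: DF = P = 9941/10000 ≈ 0.994100
step 2 [1y] zero: DF = P = 4779/5000 ≈ 0.955800
step 3 [1.5y] zero: DF = P = 2369/2500 ≈ 0.947600
step 4 [2y] bond c/2=23/800: DF=(4146583/4000000 − 23/800·(0.994100+0.955800+0.947600))/(1+23/800) = 9267/10000 ≈ 0.926700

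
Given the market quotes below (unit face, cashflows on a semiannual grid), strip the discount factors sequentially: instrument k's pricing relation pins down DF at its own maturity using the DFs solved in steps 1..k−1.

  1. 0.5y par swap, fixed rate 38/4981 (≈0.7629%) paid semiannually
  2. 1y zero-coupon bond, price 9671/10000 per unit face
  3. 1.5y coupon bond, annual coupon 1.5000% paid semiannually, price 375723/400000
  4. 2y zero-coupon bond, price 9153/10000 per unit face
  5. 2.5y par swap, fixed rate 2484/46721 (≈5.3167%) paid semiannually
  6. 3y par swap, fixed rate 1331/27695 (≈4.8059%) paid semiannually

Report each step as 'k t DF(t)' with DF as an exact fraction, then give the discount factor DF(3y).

step 1 [0.5y] swap r/2=19/4981: DF=(1 − 19/4981·(0))/(1+19/4981) = 4981/5000 ≈ 0.996200
step 2 [1y] zero: DF = P = 9671/10000 ≈ 0.967100
step 3 [1.5y] bond c/2=3/400: DF=(375723/400000 − 3/400·(0.996200+0.967100))/(1+3/400) = 9177/10000 ≈ 0.917700
step 4 [2y] zero: DF = P = 9153/10000 ≈ 0.915300
step 5 [2.5y] swap r/2=1242/46721: DF=(1 − 1242/46721·(0.996200+0.967100+0.917700+0.915300))/(1+1242/46721) = 4379/5000 ≈ 0.875800
step 6 [3y] swap r/2=1331/55390: DF=(1 − 1331/55390·(0.996200+0.967100+0.917700+0.915300+0.875800))/(1+1331/55390) = 8669/10000 ≈ 0.866900

1 1/2 4981/5000
2 1 9671/10000
3 3/2 9177/10000
4 2 9153/10000
5 5/2 4379/5000
6 3 8669/10000
DF(3y) = 8669/10000 ≈ 0.866900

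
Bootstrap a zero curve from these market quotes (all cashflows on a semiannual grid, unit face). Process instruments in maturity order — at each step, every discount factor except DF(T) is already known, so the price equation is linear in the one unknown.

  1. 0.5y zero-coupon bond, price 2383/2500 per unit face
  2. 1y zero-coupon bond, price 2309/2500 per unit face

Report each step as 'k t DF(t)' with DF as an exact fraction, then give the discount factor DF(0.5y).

step 1 [0.5y] zero: DF = P = 2383/2500 ≈ 0.953200
step 2 [1y] zero: DF = P = 2309/2500 ≈ 0.923600

1 1/2 2383/2500
2 1 2309/2500
DF(0.5y) = 2383/2500 ≈ 0.953200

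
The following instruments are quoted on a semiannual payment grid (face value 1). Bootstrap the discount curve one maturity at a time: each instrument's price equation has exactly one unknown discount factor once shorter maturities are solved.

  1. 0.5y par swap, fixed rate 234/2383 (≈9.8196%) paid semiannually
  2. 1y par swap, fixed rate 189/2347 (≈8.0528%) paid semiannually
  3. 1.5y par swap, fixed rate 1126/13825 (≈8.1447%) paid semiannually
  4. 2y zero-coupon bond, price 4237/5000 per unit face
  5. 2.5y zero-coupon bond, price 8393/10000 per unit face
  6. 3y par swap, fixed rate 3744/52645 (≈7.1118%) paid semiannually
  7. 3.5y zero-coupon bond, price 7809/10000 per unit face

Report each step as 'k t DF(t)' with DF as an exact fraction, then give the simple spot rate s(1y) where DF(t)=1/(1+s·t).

step 1 [0.5y] swap r/2=117/2383: DF=(1 − 117/2383·(0))/(1+117/2383) = 2383/2500 ≈ 0.953200
step 2 [1y] swap r/2=189/4694: DF=(1 − 189/4694·(0.953200))/(1+189/4694) = 2311/2500 ≈ 0.924400
step 3 [1.5y] swap r/2=563/13825: DF=(1 − 563/13825·(0.953200+0.924400))/(1+563/13825) = 4437/5000 ≈ 0.887400
step 4 [2y] zero: DF = P = 4237/5000 ≈ 0.847400
step 5 [2.5y] zero: DF = P = 8393/10000 ≈ 0.839300
step 6 [3y] swap r/2=1872/52645: DF=(1 − 1872/52645·(0.953200+0.924400+0.887400+0.847400+0.839300))/(1+1872/52645) = 508/625 ≈ 0.812800
step 7 [3.5y] zero: DF = P = 7809/10000 ≈ 0.780900

1 1/2 2383/2500
2 1 2311/2500
3 3/2 4437/5000
4 2 4237/5000
5 5/2 8393/10000
6 3 508/625
7 7/2 7809/10000
s(1y) = (1/(2311/2500) − 1)/(1) = 189/2311 ≈ 8.1783%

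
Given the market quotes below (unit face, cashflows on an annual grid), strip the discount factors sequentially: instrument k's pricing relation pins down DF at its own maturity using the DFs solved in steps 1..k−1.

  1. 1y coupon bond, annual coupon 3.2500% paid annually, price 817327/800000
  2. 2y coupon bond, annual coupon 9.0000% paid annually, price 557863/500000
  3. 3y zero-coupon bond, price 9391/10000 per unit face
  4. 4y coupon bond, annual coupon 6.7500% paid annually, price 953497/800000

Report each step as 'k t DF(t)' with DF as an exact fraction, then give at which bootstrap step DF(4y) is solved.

1 1 1979/2000
2 2 9419/10000
3 3 9391/10000
4 4 187/200
DF(4y) is solved at step 4

step 1 [1y] bond c/1=13/400: DF=(817327/800000 − 13/400·(0))/(1+13/400) = 1979/2000 ≈ 0.989500
step 2 [2y] bond c/1=9/100: DF=(557863/500000 − 9/100·(0.989500))/(1+9/100) = 9419/10000 ≈ 0.941900
step 3 [3y] zero: DF = P = 9391/10000 ≈ 0.939100
step 4 [4y] bond c/1=27/400: DF=(953497/800000 − 27/400·(0.989500+0.941900+0.939100))/(1+27/400) = 187/200 ≈ 0.935000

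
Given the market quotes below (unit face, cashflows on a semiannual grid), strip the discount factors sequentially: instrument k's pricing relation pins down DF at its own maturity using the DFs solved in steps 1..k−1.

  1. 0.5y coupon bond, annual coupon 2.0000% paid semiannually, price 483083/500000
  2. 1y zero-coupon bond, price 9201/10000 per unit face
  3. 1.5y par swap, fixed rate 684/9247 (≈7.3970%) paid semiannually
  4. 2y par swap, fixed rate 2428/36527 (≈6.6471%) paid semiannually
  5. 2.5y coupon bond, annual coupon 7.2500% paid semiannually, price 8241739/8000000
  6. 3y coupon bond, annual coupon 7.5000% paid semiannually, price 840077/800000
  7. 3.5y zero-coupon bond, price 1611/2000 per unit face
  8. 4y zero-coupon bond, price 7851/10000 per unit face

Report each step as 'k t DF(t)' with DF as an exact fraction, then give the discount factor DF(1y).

step 1 [0.5y] bond c/2=1/100: DF=(483083/500000 − 1/100·(0))/(1+1/100) = 4783/5000 ≈ 0.956600
step 2 [1y] zero: DF = P = 9201/10000 ≈ 0.920100
step 3 [1.5y] swap r/2=342/9247: DF=(1 − 342/9247·(0.956600+0.920100))/(1+342/9247) = 4487/5000 ≈ 0.897400
step 4 [2y] swap r/2=1214/36527: DF=(1 − 1214/36527·(0.956600+0.920100+0.897400))/(1+1214/36527) = 4393/5000 ≈ 0.878600
step 5 [2.5y] bond c/2=29/800: DF=(8241739/8000000 − 29/800·(0.956600+0.920100+0.897400+0.878600))/(1+29/800) = 1083/1250 ≈ 0.866400
step 6 [3y] bond c/2=3/80: DF=(840077/800000 − 3/80·(0.956600+0.920100+0.897400+0.878600+0.866400))/(1+3/80) = 1061/1250 ≈ 0.848800
step 7 [3.5y] zero: DF = P = 1611/2000 ≈ 0.805500
step 8 [4y] zero: DF = P = 7851/10000 ≈ 0.785100

1 1/2 4783/5000
2 1 9201/10000
3 3/2 4487/5000
4 2 4393/5000
5 5/2 1083/1250
6 3 1061/1250
7 7/2 1611/2000
8 4 7851/10000
DF(1y) = 9201/10000 ≈ 0.920100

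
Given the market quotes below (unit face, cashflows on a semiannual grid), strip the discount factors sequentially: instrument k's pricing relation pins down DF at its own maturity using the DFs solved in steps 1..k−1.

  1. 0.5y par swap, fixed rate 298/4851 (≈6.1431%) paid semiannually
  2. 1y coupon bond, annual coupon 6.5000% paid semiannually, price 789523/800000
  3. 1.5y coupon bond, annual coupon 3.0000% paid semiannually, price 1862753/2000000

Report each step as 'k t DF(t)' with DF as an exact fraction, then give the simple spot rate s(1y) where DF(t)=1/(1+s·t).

step 1 [0.5y] swap r/2=149/4851: DF=(1 − 149/4851·(0))/(1+149/4851) = 4851/5000 ≈ 0.970200
step 2 [1y] bond c/2=13/400: DF=(789523/800000 − 13/400·(0.970200))/(1+13/400) = 9253/10000 ≈ 0.925300
step 3 [1.5y] bond c/2=3/200: DF=(1862753/2000000 − 3/200·(0.970200+0.925300))/(1+3/200) = 556/625 ≈ 0.889600

1 1/2 4851/5000
2 1 9253/10000
3 3/2 556/625
s(1y) = (1/(9253/10000) − 1)/(1) = 747/9253 ≈ 8.0731%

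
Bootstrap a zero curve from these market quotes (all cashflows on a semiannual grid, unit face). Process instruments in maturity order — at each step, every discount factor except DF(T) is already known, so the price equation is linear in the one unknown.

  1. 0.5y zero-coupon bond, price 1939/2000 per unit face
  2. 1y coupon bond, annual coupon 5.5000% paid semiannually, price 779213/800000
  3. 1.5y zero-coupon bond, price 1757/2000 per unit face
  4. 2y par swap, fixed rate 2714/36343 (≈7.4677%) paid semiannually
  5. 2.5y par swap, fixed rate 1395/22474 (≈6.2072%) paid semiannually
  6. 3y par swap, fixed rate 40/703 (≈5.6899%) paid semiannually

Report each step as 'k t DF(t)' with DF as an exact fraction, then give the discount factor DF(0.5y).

step 1 [0.5y] zero: DF = P = 1939/2000 ≈ 0.969500
step 2 [1y] bond c/2=11/400: DF=(779213/800000 − 11/400·(0.969500))/(1+11/400) = 461/500 ≈ 0.922000
step 3 [1.5y] zero: DF = P = 1757/2000 ≈ 0.878500
step 4 [2y] swap r/2=1357/36343: DF=(1 − 1357/36343·(0.969500+0.922000+0.878500))/(1+1357/36343) = 8643/10000 ≈ 0.864300
step 5 [2.5y] swap r/2=1395/44948: DF=(1 − 1395/44948·(0.969500+0.922000+0.878500+0.864300))/(1+1395/44948) = 1721/2000 ≈ 0.860500
step 6 [3y] swap r/2=20/703: DF=(1 − 20/703·(0.969500+0.922000+0.878500+0.864300+0.860500))/(1+20/703) = 106/125 ≈ 0.848000

1 1/2 1939/2000
2 1 461/500
3 3/2 1757/2000
4 2 8643/10000
5 5/2 1721/2000
6 3 106/125
DF(0.5y) = 1939/2000 ≈ 0.969500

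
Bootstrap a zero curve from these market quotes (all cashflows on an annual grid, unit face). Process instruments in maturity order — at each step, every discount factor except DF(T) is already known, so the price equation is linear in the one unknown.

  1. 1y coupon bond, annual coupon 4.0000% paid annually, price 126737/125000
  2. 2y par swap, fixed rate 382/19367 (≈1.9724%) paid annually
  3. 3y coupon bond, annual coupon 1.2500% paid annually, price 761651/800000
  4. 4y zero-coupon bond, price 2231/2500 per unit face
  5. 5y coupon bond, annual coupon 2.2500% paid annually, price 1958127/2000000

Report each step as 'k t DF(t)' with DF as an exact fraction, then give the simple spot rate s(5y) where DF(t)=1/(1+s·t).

step 1 [1y] bond c/1=1/25: DF=(126737/125000 − 1/25·(0))/(1+1/25) = 9749/10000 ≈ 0.974900
step 2 [2y] swap r/1=382/19367: DF=(1 − 382/19367·(0.974900))/(1+382/19367) = 4809/5000 ≈ 0.961800
step 3 [3y] bond c/1=1/80: DF=(761651/800000 − 1/80·(0.974900+0.961800))/(1+1/80) = 2291/2500 ≈ 0.916400
step 4 [4y] zero: DF = P = 2231/2500 ≈ 0.892400
step 5 [5y] bond c/1=9/400: DF=(1958127/2000000 − 9/400·(0.974900+0.961800+0.916400+0.892400))/(1+9/400) = 8751/10000 ≈ 0.875100

1 1 9749/10000
2 2 4809/5000
3 3 2291/2500
4 4 2231/2500
5 5 8751/10000
s(5y) = (1/(8751/10000) − 1)/(5) = 1249/43755 ≈ 2.8545%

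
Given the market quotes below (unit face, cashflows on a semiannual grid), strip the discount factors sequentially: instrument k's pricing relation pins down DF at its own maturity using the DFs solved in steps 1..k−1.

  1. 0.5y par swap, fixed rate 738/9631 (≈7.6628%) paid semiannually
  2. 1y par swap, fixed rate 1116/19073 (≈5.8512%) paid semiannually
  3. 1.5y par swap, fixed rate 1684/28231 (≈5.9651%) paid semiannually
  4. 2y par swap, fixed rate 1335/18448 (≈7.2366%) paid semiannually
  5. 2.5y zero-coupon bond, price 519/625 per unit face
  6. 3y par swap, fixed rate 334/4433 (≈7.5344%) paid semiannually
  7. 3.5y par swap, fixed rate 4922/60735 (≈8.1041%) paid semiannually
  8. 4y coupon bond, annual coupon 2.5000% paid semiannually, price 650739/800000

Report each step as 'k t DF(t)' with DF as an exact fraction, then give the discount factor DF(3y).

step 1 [0.5y] swap r/2=369/9631: DF=(1 − 369/9631·(0))/(1+369/9631) = 9631/10000 ≈ 0.963100
step 2 [1y] swap r/2=558/19073: DF=(1 − 558/19073·(0.963100))/(1+558/19073) = 4721/5000 ≈ 0.944200
step 3 [1.5y] swap r/2=842/28231: DF=(1 − 842/28231·(0.963100+0.944200))/(1+842/28231) = 4579/5000 ≈ 0.915800
step 4 [2y] swap r/2=1335/36896: DF=(1 − 1335/36896·(0.963100+0.944200+0.915800))/(1+1335/36896) = 1733/2000 ≈ 0.866500
step 5 [2.5y] zero: DF = P = 519/625 ≈ 0.830400
step 6 [3y] swap r/2=167/4433: DF=(1 − 167/4433·(0.963100+0.944200+0.915800+0.866500+0.830400))/(1+167/4433) = 1999/2500 ≈ 0.799600
step 7 [3.5y] swap r/2=2461/60735: DF=(1 − 2461/60735·(0.963100+0.944200+0.915800+0.866500+0.830400+0.799600))/(1+2461/60735) = 7539/10000 ≈ 0.753900
step 8 [4y] bond c/2=1/80: DF=(650739/800000 − 1/80·(0.963100+0.944200+0.915800+0.866500+0.830400+0.799600+0.753900))/(1+1/80) = 1821/2500 ≈ 0.728400

1 1/2 9631/10000
2 1 4721/5000
3 3/2 4579/5000
4 2 1733/2000
5 5/2 519/625
6 3 1999/2500
7 7/2 7539/10000
8 4 1821/2500
DF(3y) = 1999/2500 ≈ 0.799600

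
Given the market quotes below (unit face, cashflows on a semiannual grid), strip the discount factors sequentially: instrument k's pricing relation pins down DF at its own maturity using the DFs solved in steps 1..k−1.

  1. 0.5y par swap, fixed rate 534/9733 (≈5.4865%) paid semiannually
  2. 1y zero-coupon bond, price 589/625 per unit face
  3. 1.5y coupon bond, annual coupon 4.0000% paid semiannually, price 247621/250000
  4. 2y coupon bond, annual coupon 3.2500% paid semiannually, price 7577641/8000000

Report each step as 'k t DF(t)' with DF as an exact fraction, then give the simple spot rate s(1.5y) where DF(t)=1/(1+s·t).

1 1/2 9733/10000
2 1 589/625
3 3/2 1867/2000
4 2 1773/2000
s(1.5y) = (1/(1867/2000) − 1)/(3/2) = 266/5601 ≈ 4.7492%

step 1 [0.5y] swap r/2=267/9733: DF=(1 − 267/9733·(0))/(1+267/9733) = 9733/10000 ≈ 0.973300
step 2 [1y] zero: DF = P = 589/625 ≈ 0.942400
step 3 [1.5y] bond c/2=1/50: DF=(247621/250000 − 1/50·(0.973300+0.942400))/(1+1/50) = 1867/2000 ≈ 0.933500
step 4 [2y] bond c/2=13/800: DF=(7577641/8000000 − 13/800·(0.973300+0.942400+0.933500))/(1+13/800) = 1773/2000 ≈ 0.886500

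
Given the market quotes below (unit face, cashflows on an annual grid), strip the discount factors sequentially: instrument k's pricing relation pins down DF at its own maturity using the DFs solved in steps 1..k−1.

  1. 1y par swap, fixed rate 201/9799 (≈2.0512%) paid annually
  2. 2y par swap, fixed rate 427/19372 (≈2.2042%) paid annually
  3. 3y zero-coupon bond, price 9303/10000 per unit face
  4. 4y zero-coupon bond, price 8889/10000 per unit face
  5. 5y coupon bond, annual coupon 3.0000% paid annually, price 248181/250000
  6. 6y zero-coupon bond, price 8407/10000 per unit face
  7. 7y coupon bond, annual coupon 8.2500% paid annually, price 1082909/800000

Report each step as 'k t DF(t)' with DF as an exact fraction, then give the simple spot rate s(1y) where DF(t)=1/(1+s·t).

1 1 9799/10000
2 2 9573/10000
3 3 9303/10000
4 4 8889/10000
5 5 534/625
6 6 8407/10000
7 7 167/200
s(1y) = (1/(9799/10000) − 1)/(1) = 201/9799 ≈ 2.0512%

step 1 [1y] swap r/1=201/9799: DF=(1 − 201/9799·(0))/(1+201/9799) = 9799/10000 ≈ 0.979900
step 2 [2y] swap r/1=427/19372: DF=(1 − 427/19372·(0.979900))/(1+427/19372) = 9573/10000 ≈ 0.957300
step 3 [3y] zero: DF = P = 9303/10000 ≈ 0.930300
step 4 [4y] zero: DF = P = 8889/10000 ≈ 0.888900
step 5 [5y] bond c/1=3/100: DF=(248181/250000 − 3/100·(0.979900+0.957300+0.930300+0.888900))/(1+3/100) = 534/625 ≈ 0.854400
step 6 [6y] zero: DF = P = 8407/10000 ≈ 0.840700
step 7 [7y] bond c/1=33/400: DF=(1082909/800000 − 33/400·(0.979900+0.957300+0.930300+0.888900+0.854400+0.840700))/(1+33/400) = 167/200 ≈ 0.835000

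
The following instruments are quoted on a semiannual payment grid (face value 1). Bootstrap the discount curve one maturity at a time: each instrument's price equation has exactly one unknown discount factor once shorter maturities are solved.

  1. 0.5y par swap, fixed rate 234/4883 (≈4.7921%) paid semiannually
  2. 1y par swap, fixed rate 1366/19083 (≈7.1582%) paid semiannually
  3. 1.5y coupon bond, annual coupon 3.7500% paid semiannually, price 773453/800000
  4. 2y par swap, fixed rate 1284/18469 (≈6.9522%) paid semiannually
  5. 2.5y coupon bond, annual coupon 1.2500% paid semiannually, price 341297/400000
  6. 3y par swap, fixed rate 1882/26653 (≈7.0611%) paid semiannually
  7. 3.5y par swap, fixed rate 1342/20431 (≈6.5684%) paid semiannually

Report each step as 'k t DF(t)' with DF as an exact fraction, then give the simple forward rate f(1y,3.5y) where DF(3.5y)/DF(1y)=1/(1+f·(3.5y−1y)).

step 1 [0.5y] swap r/2=117/4883: DF=(1 − 117/4883·(0))/(1+117/4883) = 4883/5000 ≈ 0.976600
step 2 [1y] swap r/2=683/19083: DF=(1 − 683/19083·(0.976600))/(1+683/19083) = 9317/10000 ≈ 0.931700
step 3 [1.5y] bond c/2=3/160: DF=(773453/800000 − 3/160·(0.976600+0.931700))/(1+3/160) = 9139/10000 ≈ 0.913900
step 4 [2y] swap r/2=642/18469: DF=(1 − 642/18469·(0.976600+0.931700+0.913900))/(1+642/18469) = 2179/2500 ≈ 0.871600
step 5 [2.5y] bond c/2=1/160: DF=(341297/400000 − 1/160·(0.976600+0.931700+0.913900+0.871600))/(1+1/160) = 33/40 ≈ 0.825000
step 6 [3y] swap r/2=941/26653: DF=(1 − 941/26653·(0.976600+0.931700+0.913900+0.871600+0.825000))/(1+941/26653) = 4059/5000 ≈ 0.811800
step 7 [3.5y] swap r/2=671/20431: DF=(1 − 671/20431·(0.976600+0.931700+0.913900+0.871600+0.825000+0.811800))/(1+671/20431) = 7987/10000 ≈ 0.798700

1 1/2 4883/5000
2 1 9317/10000
3 3/2 9139/10000
4 2 2179/2500
5 5/2 33/40
6 3 4059/5000
7 7/2 7987/10000
f(1y,3.5y) = ((9317/10000)/(7987/10000) − 1)/(5/2) = 76/1141 ≈ 6.6608%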